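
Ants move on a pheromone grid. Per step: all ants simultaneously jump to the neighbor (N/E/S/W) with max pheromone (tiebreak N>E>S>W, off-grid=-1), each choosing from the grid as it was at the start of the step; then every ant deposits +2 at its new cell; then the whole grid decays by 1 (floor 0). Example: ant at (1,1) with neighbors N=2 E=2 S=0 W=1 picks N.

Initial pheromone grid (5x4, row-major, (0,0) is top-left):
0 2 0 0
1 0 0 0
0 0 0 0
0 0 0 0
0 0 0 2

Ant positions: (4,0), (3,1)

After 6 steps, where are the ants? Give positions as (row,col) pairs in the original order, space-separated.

Step 1: ant0:(4,0)->N->(3,0) | ant1:(3,1)->N->(2,1)
  grid max=1 at (0,1)
Step 2: ant0:(3,0)->N->(2,0) | ant1:(2,1)->N->(1,1)
  grid max=1 at (1,1)
Step 3: ant0:(2,0)->N->(1,0) | ant1:(1,1)->N->(0,1)
  grid max=1 at (0,1)
Step 4: ant0:(1,0)->N->(0,0) | ant1:(0,1)->E->(0,2)
  grid max=1 at (0,0)
Step 5: ant0:(0,0)->E->(0,1) | ant1:(0,2)->E->(0,3)
  grid max=1 at (0,1)
Step 6: ant0:(0,1)->E->(0,2) | ant1:(0,3)->S->(1,3)
  grid max=1 at (0,2)

(0,2) (1,3)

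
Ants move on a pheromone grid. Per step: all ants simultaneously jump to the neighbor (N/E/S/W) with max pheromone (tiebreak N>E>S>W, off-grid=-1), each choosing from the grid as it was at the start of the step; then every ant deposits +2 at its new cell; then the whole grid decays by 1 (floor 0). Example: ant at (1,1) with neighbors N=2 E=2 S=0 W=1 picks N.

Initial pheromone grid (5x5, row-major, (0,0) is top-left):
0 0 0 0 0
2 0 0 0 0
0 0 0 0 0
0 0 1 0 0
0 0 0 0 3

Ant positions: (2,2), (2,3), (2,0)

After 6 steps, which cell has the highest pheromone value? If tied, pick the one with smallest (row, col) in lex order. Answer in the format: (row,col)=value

Step 1: ant0:(2,2)->S->(3,2) | ant1:(2,3)->N->(1,3) | ant2:(2,0)->N->(1,0)
  grid max=3 at (1,0)
Step 2: ant0:(3,2)->N->(2,2) | ant1:(1,3)->N->(0,3) | ant2:(1,0)->N->(0,0)
  grid max=2 at (1,0)
Step 3: ant0:(2,2)->S->(3,2) | ant1:(0,3)->E->(0,4) | ant2:(0,0)->S->(1,0)
  grid max=3 at (1,0)
Step 4: ant0:(3,2)->N->(2,2) | ant1:(0,4)->S->(1,4) | ant2:(1,0)->N->(0,0)
  grid max=2 at (1,0)
Step 5: ant0:(2,2)->S->(3,2) | ant1:(1,4)->N->(0,4) | ant2:(0,0)->S->(1,0)
  grid max=3 at (1,0)
Step 6: ant0:(3,2)->N->(2,2) | ant1:(0,4)->S->(1,4) | ant2:(1,0)->N->(0,0)
  grid max=2 at (1,0)
Final grid:
  1 0 0 0 0
  2 0 0 0 1
  0 0 1 0 0
  0 0 1 0 0
  0 0 0 0 0
Max pheromone 2 at (1,0)

Answer: (1,0)=2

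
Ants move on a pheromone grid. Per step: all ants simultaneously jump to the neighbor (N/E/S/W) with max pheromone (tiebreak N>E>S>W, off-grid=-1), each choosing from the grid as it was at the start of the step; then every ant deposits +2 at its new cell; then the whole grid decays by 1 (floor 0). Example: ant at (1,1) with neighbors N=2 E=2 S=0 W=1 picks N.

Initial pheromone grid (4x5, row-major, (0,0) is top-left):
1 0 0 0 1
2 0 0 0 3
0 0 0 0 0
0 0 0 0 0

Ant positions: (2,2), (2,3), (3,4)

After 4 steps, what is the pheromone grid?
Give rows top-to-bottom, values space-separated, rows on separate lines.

After step 1: ants at (1,2),(1,3),(2,4)
  0 0 0 0 0
  1 0 1 1 2
  0 0 0 0 1
  0 0 0 0 0
After step 2: ants at (1,3),(1,4),(1,4)
  0 0 0 0 0
  0 0 0 2 5
  0 0 0 0 0
  0 0 0 0 0
After step 3: ants at (1,4),(1,3),(1,3)
  0 0 0 0 0
  0 0 0 5 6
  0 0 0 0 0
  0 0 0 0 0
After step 4: ants at (1,3),(1,4),(1,4)
  0 0 0 0 0
  0 0 0 6 9
  0 0 0 0 0
  0 0 0 0 0

0 0 0 0 0
0 0 0 6 9
0 0 0 0 0
0 0 0 0 0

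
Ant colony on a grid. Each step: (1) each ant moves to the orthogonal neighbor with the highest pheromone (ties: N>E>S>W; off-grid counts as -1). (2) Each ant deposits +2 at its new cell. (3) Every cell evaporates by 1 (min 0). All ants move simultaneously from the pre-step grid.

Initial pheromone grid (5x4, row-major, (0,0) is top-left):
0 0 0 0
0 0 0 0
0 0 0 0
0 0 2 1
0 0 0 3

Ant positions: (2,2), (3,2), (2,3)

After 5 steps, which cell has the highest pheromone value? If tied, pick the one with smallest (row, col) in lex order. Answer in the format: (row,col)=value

Answer: (3,3)=12

Derivation:
Step 1: ant0:(2,2)->S->(3,2) | ant1:(3,2)->E->(3,3) | ant2:(2,3)->S->(3,3)
  grid max=4 at (3,3)
Step 2: ant0:(3,2)->E->(3,3) | ant1:(3,3)->W->(3,2) | ant2:(3,3)->W->(3,2)
  grid max=6 at (3,2)
Step 3: ant0:(3,3)->W->(3,2) | ant1:(3,2)->E->(3,3) | ant2:(3,2)->E->(3,3)
  grid max=8 at (3,3)
Step 4: ant0:(3,2)->E->(3,3) | ant1:(3,3)->W->(3,2) | ant2:(3,3)->W->(3,2)
  grid max=10 at (3,2)
Step 5: ant0:(3,3)->W->(3,2) | ant1:(3,2)->E->(3,3) | ant2:(3,2)->E->(3,3)
  grid max=12 at (3,3)
Final grid:
  0 0 0 0
  0 0 0 0
  0 0 0 0
  0 0 11 12
  0 0 0 0
Max pheromone 12 at (3,3)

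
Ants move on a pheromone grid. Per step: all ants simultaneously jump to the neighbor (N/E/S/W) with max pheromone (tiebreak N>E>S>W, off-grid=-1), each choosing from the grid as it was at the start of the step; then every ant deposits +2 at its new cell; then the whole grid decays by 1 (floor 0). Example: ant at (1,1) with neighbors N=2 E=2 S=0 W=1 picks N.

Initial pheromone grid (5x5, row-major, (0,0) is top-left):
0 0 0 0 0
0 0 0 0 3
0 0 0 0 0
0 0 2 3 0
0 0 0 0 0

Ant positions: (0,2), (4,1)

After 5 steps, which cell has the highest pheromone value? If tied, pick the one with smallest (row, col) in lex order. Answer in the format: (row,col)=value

Step 1: ant0:(0,2)->E->(0,3) | ant1:(4,1)->N->(3,1)
  grid max=2 at (1,4)
Step 2: ant0:(0,3)->E->(0,4) | ant1:(3,1)->E->(3,2)
  grid max=2 at (3,2)
Step 3: ant0:(0,4)->S->(1,4) | ant1:(3,2)->E->(3,3)
  grid max=2 at (1,4)
Step 4: ant0:(1,4)->N->(0,4) | ant1:(3,3)->W->(3,2)
  grid max=2 at (3,2)
Step 5: ant0:(0,4)->S->(1,4) | ant1:(3,2)->E->(3,3)
  grid max=2 at (1,4)
Final grid:
  0 0 0 0 0
  0 0 0 0 2
  0 0 0 0 0
  0 0 1 2 0
  0 0 0 0 0
Max pheromone 2 at (1,4)

Answer: (1,4)=2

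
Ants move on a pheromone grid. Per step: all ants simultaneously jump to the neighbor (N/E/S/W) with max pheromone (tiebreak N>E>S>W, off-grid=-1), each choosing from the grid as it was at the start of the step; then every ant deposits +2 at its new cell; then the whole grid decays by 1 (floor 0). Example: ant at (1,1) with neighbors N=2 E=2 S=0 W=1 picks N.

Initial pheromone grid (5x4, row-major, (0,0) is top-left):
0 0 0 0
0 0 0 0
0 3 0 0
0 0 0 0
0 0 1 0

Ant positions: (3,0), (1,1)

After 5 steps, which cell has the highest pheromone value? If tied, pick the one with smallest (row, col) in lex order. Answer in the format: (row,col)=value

Answer: (2,1)=8

Derivation:
Step 1: ant0:(3,0)->N->(2,0) | ant1:(1,1)->S->(2,1)
  grid max=4 at (2,1)
Step 2: ant0:(2,0)->E->(2,1) | ant1:(2,1)->W->(2,0)
  grid max=5 at (2,1)
Step 3: ant0:(2,1)->W->(2,0) | ant1:(2,0)->E->(2,1)
  grid max=6 at (2,1)
Step 4: ant0:(2,0)->E->(2,1) | ant1:(2,1)->W->(2,0)
  grid max=7 at (2,1)
Step 5: ant0:(2,1)->W->(2,0) | ant1:(2,0)->E->(2,1)
  grid max=8 at (2,1)
Final grid:
  0 0 0 0
  0 0 0 0
  5 8 0 0
  0 0 0 0
  0 0 0 0
Max pheromone 8 at (2,1)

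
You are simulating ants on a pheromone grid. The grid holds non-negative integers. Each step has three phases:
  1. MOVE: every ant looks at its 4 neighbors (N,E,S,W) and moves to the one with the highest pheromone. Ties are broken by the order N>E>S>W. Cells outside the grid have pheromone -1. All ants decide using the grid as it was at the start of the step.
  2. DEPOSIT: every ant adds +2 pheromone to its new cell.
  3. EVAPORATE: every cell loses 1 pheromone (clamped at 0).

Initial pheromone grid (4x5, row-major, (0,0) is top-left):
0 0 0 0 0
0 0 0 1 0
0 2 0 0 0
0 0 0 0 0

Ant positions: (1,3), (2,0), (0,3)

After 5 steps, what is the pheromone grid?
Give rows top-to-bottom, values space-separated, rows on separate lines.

After step 1: ants at (0,3),(2,1),(1,3)
  0 0 0 1 0
  0 0 0 2 0
  0 3 0 0 0
  0 0 0 0 0
After step 2: ants at (1,3),(1,1),(0,3)
  0 0 0 2 0
  0 1 0 3 0
  0 2 0 0 0
  0 0 0 0 0
After step 3: ants at (0,3),(2,1),(1,3)
  0 0 0 3 0
  0 0 0 4 0
  0 3 0 0 0
  0 0 0 0 0
After step 4: ants at (1,3),(1,1),(0,3)
  0 0 0 4 0
  0 1 0 5 0
  0 2 0 0 0
  0 0 0 0 0
After step 5: ants at (0,3),(2,1),(1,3)
  0 0 0 5 0
  0 0 0 6 0
  0 3 0 0 0
  0 0 0 0 0

0 0 0 5 0
0 0 0 6 0
0 3 0 0 0
0 0 0 0 0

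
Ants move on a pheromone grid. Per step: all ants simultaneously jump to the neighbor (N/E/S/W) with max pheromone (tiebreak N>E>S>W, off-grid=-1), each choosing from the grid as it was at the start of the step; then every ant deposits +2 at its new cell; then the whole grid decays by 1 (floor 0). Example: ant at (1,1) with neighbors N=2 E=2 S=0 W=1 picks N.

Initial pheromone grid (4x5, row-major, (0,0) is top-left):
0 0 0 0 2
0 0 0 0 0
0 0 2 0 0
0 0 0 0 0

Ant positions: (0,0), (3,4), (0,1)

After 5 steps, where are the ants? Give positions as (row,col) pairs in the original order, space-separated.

Step 1: ant0:(0,0)->E->(0,1) | ant1:(3,4)->N->(2,4) | ant2:(0,1)->E->(0,2)
  grid max=1 at (0,1)
Step 2: ant0:(0,1)->E->(0,2) | ant1:(2,4)->N->(1,4) | ant2:(0,2)->W->(0,1)
  grid max=2 at (0,1)
Step 3: ant0:(0,2)->W->(0,1) | ant1:(1,4)->N->(0,4) | ant2:(0,1)->E->(0,2)
  grid max=3 at (0,1)
Step 4: ant0:(0,1)->E->(0,2) | ant1:(0,4)->S->(1,4) | ant2:(0,2)->W->(0,1)
  grid max=4 at (0,1)
Step 5: ant0:(0,2)->W->(0,1) | ant1:(1,4)->N->(0,4) | ant2:(0,1)->E->(0,2)
  grid max=5 at (0,1)

(0,1) (0,4) (0,2)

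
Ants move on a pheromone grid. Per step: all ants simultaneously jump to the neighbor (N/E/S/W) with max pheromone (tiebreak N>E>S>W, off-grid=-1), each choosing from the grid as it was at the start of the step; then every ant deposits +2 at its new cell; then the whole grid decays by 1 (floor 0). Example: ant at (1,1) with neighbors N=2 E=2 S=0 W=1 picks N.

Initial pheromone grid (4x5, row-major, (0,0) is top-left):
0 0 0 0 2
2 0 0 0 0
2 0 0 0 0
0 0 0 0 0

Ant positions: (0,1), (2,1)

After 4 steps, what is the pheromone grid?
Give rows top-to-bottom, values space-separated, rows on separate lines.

After step 1: ants at (0,2),(2,0)
  0 0 1 0 1
  1 0 0 0 0
  3 0 0 0 0
  0 0 0 0 0
After step 2: ants at (0,3),(1,0)
  0 0 0 1 0
  2 0 0 0 0
  2 0 0 0 0
  0 0 0 0 0
After step 3: ants at (0,4),(2,0)
  0 0 0 0 1
  1 0 0 0 0
  3 0 0 0 0
  0 0 0 0 0
After step 4: ants at (1,4),(1,0)
  0 0 0 0 0
  2 0 0 0 1
  2 0 0 0 0
  0 0 0 0 0

0 0 0 0 0
2 0 0 0 1
2 0 0 0 0
0 0 0 0 0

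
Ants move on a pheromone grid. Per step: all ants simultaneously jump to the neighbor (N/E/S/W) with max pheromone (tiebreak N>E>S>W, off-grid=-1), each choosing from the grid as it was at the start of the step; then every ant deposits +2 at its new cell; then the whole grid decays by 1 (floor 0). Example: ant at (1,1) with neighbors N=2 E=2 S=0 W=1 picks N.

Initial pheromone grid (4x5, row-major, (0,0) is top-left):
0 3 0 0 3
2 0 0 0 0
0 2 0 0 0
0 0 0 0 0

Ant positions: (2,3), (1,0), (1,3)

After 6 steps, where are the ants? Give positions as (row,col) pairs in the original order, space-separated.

Step 1: ant0:(2,3)->N->(1,3) | ant1:(1,0)->N->(0,0) | ant2:(1,3)->N->(0,3)
  grid max=2 at (0,1)
Step 2: ant0:(1,3)->N->(0,3) | ant1:(0,0)->E->(0,1) | ant2:(0,3)->E->(0,4)
  grid max=3 at (0,1)
Step 3: ant0:(0,3)->E->(0,4) | ant1:(0,1)->E->(0,2) | ant2:(0,4)->W->(0,3)
  grid max=4 at (0,4)
Step 4: ant0:(0,4)->W->(0,3) | ant1:(0,2)->E->(0,3) | ant2:(0,3)->E->(0,4)
  grid max=6 at (0,3)
Step 5: ant0:(0,3)->E->(0,4) | ant1:(0,3)->E->(0,4) | ant2:(0,4)->W->(0,3)
  grid max=8 at (0,4)
Step 6: ant0:(0,4)->W->(0,3) | ant1:(0,4)->W->(0,3) | ant2:(0,3)->E->(0,4)
  grid max=10 at (0,3)

(0,3) (0,3) (0,4)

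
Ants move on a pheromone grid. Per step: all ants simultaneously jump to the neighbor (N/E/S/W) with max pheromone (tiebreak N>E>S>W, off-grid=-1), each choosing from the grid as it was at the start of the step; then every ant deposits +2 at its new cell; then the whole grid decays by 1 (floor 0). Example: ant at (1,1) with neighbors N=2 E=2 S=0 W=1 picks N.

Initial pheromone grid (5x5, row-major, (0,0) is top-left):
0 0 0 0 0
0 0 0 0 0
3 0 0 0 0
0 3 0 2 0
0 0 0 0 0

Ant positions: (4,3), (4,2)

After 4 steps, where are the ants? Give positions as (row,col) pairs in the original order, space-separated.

Step 1: ant0:(4,3)->N->(3,3) | ant1:(4,2)->N->(3,2)
  grid max=3 at (3,3)
Step 2: ant0:(3,3)->W->(3,2) | ant1:(3,2)->E->(3,3)
  grid max=4 at (3,3)
Step 3: ant0:(3,2)->E->(3,3) | ant1:(3,3)->W->(3,2)
  grid max=5 at (3,3)
Step 4: ant0:(3,3)->W->(3,2) | ant1:(3,2)->E->(3,3)
  grid max=6 at (3,3)

(3,2) (3,3)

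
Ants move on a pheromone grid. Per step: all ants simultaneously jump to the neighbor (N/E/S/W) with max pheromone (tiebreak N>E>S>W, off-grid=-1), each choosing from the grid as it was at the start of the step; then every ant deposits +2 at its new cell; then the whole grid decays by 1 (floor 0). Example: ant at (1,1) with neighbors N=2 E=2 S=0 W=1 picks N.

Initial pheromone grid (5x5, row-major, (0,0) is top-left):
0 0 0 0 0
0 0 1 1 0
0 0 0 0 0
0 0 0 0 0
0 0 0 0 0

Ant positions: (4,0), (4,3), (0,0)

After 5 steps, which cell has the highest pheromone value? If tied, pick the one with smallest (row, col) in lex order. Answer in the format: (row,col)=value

Answer: (0,3)=3

Derivation:
Step 1: ant0:(4,0)->N->(3,0) | ant1:(4,3)->N->(3,3) | ant2:(0,0)->E->(0,1)
  grid max=1 at (0,1)
Step 2: ant0:(3,0)->N->(2,0) | ant1:(3,3)->N->(2,3) | ant2:(0,1)->E->(0,2)
  grid max=1 at (0,2)
Step 3: ant0:(2,0)->N->(1,0) | ant1:(2,3)->N->(1,3) | ant2:(0,2)->E->(0,3)
  grid max=1 at (0,3)
Step 4: ant0:(1,0)->N->(0,0) | ant1:(1,3)->N->(0,3) | ant2:(0,3)->S->(1,3)
  grid max=2 at (0,3)
Step 5: ant0:(0,0)->E->(0,1) | ant1:(0,3)->S->(1,3) | ant2:(1,3)->N->(0,3)
  grid max=3 at (0,3)
Final grid:
  0 1 0 3 0
  0 0 0 3 0
  0 0 0 0 0
  0 0 0 0 0
  0 0 0 0 0
Max pheromone 3 at (0,3)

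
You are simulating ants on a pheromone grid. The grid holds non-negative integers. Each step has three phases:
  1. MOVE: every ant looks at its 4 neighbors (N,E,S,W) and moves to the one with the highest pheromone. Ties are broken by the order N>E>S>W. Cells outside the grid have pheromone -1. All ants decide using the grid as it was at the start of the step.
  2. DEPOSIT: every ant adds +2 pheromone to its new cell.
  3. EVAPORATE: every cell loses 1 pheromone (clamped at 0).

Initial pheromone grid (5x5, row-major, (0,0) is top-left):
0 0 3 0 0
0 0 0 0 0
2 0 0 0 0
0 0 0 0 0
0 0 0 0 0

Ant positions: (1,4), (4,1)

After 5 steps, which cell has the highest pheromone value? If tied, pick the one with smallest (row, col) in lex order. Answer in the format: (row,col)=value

Answer: (0,2)=1

Derivation:
Step 1: ant0:(1,4)->N->(0,4) | ant1:(4,1)->N->(3,1)
  grid max=2 at (0,2)
Step 2: ant0:(0,4)->S->(1,4) | ant1:(3,1)->N->(2,1)
  grid max=1 at (0,2)
Step 3: ant0:(1,4)->N->(0,4) | ant1:(2,1)->N->(1,1)
  grid max=1 at (0,4)
Step 4: ant0:(0,4)->S->(1,4) | ant1:(1,1)->N->(0,1)
  grid max=1 at (0,1)
Step 5: ant0:(1,4)->N->(0,4) | ant1:(0,1)->E->(0,2)
  grid max=1 at (0,2)
Final grid:
  0 0 1 0 1
  0 0 0 0 0
  0 0 0 0 0
  0 0 0 0 0
  0 0 0 0 0
Max pheromone 1 at (0,2)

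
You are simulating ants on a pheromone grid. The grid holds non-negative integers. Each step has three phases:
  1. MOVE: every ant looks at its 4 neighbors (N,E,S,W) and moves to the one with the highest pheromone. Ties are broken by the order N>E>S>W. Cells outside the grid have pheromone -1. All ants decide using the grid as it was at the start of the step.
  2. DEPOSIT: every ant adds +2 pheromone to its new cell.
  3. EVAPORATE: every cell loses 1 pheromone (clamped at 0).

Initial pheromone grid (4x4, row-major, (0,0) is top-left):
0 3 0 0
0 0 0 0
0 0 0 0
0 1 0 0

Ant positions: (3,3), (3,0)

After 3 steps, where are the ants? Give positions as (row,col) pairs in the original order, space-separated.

Step 1: ant0:(3,3)->N->(2,3) | ant1:(3,0)->E->(3,1)
  grid max=2 at (0,1)
Step 2: ant0:(2,3)->N->(1,3) | ant1:(3,1)->N->(2,1)
  grid max=1 at (0,1)
Step 3: ant0:(1,3)->N->(0,3) | ant1:(2,1)->S->(3,1)
  grid max=2 at (3,1)

(0,3) (3,1)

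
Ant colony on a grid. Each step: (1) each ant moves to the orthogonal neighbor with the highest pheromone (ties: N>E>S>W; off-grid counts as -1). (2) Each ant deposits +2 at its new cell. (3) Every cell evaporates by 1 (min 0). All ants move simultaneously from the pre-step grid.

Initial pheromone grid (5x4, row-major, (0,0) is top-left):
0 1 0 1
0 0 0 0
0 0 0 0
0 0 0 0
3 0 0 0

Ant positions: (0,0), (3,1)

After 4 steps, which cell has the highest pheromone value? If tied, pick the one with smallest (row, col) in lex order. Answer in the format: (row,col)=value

Step 1: ant0:(0,0)->E->(0,1) | ant1:(3,1)->N->(2,1)
  grid max=2 at (0,1)
Step 2: ant0:(0,1)->E->(0,2) | ant1:(2,1)->N->(1,1)
  grid max=1 at (0,1)
Step 3: ant0:(0,2)->W->(0,1) | ant1:(1,1)->N->(0,1)
  grid max=4 at (0,1)
Step 4: ant0:(0,1)->E->(0,2) | ant1:(0,1)->E->(0,2)
  grid max=3 at (0,1)
Final grid:
  0 3 3 0
  0 0 0 0
  0 0 0 0
  0 0 0 0
  0 0 0 0
Max pheromone 3 at (0,1)

Answer: (0,1)=3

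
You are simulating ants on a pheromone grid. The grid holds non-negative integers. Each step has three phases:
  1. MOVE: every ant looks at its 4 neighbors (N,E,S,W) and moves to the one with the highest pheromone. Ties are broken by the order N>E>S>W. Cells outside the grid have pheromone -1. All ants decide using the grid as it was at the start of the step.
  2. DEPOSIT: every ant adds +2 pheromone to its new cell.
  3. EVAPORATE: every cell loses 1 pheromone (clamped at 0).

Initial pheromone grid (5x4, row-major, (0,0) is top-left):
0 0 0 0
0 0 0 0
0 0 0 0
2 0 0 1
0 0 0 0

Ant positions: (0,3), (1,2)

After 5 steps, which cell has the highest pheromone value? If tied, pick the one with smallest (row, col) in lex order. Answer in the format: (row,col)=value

Step 1: ant0:(0,3)->S->(1,3) | ant1:(1,2)->N->(0,2)
  grid max=1 at (0,2)
Step 2: ant0:(1,3)->N->(0,3) | ant1:(0,2)->E->(0,3)
  grid max=3 at (0,3)
Step 3: ant0:(0,3)->S->(1,3) | ant1:(0,3)->S->(1,3)
  grid max=3 at (1,3)
Step 4: ant0:(1,3)->N->(0,3) | ant1:(1,3)->N->(0,3)
  grid max=5 at (0,3)
Step 5: ant0:(0,3)->S->(1,3) | ant1:(0,3)->S->(1,3)
  grid max=5 at (1,3)
Final grid:
  0 0 0 4
  0 0 0 5
  0 0 0 0
  0 0 0 0
  0 0 0 0
Max pheromone 5 at (1,3)

Answer: (1,3)=5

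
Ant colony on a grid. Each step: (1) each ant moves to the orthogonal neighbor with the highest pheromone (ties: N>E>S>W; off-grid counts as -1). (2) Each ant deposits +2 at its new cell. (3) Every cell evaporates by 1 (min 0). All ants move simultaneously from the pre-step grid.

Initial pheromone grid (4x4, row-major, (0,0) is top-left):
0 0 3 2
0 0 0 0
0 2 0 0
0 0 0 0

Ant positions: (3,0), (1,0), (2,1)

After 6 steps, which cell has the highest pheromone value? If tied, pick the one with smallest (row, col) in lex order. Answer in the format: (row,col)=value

Answer: (2,1)=8

Derivation:
Step 1: ant0:(3,0)->N->(2,0) | ant1:(1,0)->N->(0,0) | ant2:(2,1)->N->(1,1)
  grid max=2 at (0,2)
Step 2: ant0:(2,0)->E->(2,1) | ant1:(0,0)->E->(0,1) | ant2:(1,1)->S->(2,1)
  grid max=4 at (2,1)
Step 3: ant0:(2,1)->N->(1,1) | ant1:(0,1)->E->(0,2) | ant2:(2,1)->N->(1,1)
  grid max=3 at (1,1)
Step 4: ant0:(1,1)->S->(2,1) | ant1:(0,2)->E->(0,3) | ant2:(1,1)->S->(2,1)
  grid max=6 at (2,1)
Step 5: ant0:(2,1)->N->(1,1) | ant1:(0,3)->W->(0,2) | ant2:(2,1)->N->(1,1)
  grid max=5 at (1,1)
Step 6: ant0:(1,1)->S->(2,1) | ant1:(0,2)->E->(0,3) | ant2:(1,1)->S->(2,1)
  grid max=8 at (2,1)
Final grid:
  0 0 1 1
  0 4 0 0
  0 8 0 0
  0 0 0 0
Max pheromone 8 at (2,1)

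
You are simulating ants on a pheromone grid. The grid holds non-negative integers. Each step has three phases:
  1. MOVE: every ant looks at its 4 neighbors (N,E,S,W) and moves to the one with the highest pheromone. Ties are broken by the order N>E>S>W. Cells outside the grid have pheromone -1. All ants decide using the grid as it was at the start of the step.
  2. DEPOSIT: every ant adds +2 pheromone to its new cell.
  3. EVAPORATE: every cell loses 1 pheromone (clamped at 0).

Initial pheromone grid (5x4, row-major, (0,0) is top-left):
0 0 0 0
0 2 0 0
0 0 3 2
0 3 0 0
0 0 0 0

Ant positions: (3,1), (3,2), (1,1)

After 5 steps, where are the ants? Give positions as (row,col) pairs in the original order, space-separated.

Step 1: ant0:(3,1)->N->(2,1) | ant1:(3,2)->N->(2,2) | ant2:(1,1)->N->(0,1)
  grid max=4 at (2,2)
Step 2: ant0:(2,1)->E->(2,2) | ant1:(2,2)->E->(2,3) | ant2:(0,1)->S->(1,1)
  grid max=5 at (2,2)
Step 3: ant0:(2,2)->E->(2,3) | ant1:(2,3)->W->(2,2) | ant2:(1,1)->N->(0,1)
  grid max=6 at (2,2)
Step 4: ant0:(2,3)->W->(2,2) | ant1:(2,2)->E->(2,3) | ant2:(0,1)->S->(1,1)
  grid max=7 at (2,2)
Step 5: ant0:(2,2)->E->(2,3) | ant1:(2,3)->W->(2,2) | ant2:(1,1)->N->(0,1)
  grid max=8 at (2,2)

(2,3) (2,2) (0,1)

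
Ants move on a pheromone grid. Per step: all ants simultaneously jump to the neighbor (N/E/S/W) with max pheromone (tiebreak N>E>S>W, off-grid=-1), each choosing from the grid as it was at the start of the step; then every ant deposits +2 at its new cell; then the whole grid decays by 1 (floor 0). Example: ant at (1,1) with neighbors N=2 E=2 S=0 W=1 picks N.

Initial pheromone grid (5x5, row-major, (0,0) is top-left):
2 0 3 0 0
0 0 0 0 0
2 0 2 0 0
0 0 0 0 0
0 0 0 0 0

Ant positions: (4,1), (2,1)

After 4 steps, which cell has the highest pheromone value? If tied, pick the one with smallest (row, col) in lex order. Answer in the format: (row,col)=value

Answer: (2,2)=4

Derivation:
Step 1: ant0:(4,1)->N->(3,1) | ant1:(2,1)->E->(2,2)
  grid max=3 at (2,2)
Step 2: ant0:(3,1)->N->(2,1) | ant1:(2,2)->N->(1,2)
  grid max=2 at (2,2)
Step 3: ant0:(2,1)->E->(2,2) | ant1:(1,2)->S->(2,2)
  grid max=5 at (2,2)
Step 4: ant0:(2,2)->N->(1,2) | ant1:(2,2)->N->(1,2)
  grid max=4 at (2,2)
Final grid:
  0 0 0 0 0
  0 0 3 0 0
  0 0 4 0 0
  0 0 0 0 0
  0 0 0 0 0
Max pheromone 4 at (2,2)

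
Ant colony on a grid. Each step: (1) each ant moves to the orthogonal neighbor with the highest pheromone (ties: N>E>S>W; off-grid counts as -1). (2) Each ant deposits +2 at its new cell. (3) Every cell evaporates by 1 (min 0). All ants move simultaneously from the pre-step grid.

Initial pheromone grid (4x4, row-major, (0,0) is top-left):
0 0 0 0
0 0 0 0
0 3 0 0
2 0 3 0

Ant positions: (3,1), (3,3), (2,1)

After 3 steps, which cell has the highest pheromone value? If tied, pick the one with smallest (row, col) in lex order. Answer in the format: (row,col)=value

Answer: (2,1)=8

Derivation:
Step 1: ant0:(3,1)->N->(2,1) | ant1:(3,3)->W->(3,2) | ant2:(2,1)->N->(1,1)
  grid max=4 at (2,1)
Step 2: ant0:(2,1)->N->(1,1) | ant1:(3,2)->N->(2,2) | ant2:(1,1)->S->(2,1)
  grid max=5 at (2,1)
Step 3: ant0:(1,1)->S->(2,1) | ant1:(2,2)->W->(2,1) | ant2:(2,1)->N->(1,1)
  grid max=8 at (2,1)
Final grid:
  0 0 0 0
  0 3 0 0
  0 8 0 0
  0 0 2 0
Max pheromone 8 at (2,1)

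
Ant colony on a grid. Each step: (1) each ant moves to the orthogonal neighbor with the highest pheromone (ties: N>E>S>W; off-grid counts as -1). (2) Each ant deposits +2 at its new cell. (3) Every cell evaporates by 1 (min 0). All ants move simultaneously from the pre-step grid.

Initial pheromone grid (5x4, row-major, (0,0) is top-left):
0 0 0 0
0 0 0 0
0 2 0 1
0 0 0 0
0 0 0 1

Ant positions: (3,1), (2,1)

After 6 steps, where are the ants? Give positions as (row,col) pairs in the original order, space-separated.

Step 1: ant0:(3,1)->N->(2,1) | ant1:(2,1)->N->(1,1)
  grid max=3 at (2,1)
Step 2: ant0:(2,1)->N->(1,1) | ant1:(1,1)->S->(2,1)
  grid max=4 at (2,1)
Step 3: ant0:(1,1)->S->(2,1) | ant1:(2,1)->N->(1,1)
  grid max=5 at (2,1)
Step 4: ant0:(2,1)->N->(1,1) | ant1:(1,1)->S->(2,1)
  grid max=6 at (2,1)
Step 5: ant0:(1,1)->S->(2,1) | ant1:(2,1)->N->(1,1)
  grid max=7 at (2,1)
Step 6: ant0:(2,1)->N->(1,1) | ant1:(1,1)->S->(2,1)
  grid max=8 at (2,1)

(1,1) (2,1)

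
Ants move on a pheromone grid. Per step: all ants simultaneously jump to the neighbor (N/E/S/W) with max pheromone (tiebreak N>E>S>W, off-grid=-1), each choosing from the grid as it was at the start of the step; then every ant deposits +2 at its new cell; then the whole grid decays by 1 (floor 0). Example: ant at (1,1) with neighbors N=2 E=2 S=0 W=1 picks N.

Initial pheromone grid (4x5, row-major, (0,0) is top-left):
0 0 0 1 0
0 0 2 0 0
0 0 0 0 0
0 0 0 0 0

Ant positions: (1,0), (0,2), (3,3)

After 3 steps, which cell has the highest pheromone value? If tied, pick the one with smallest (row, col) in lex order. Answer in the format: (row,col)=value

Step 1: ant0:(1,0)->N->(0,0) | ant1:(0,2)->S->(1,2) | ant2:(3,3)->N->(2,3)
  grid max=3 at (1,2)
Step 2: ant0:(0,0)->E->(0,1) | ant1:(1,2)->N->(0,2) | ant2:(2,3)->N->(1,3)
  grid max=2 at (1,2)
Step 3: ant0:(0,1)->E->(0,2) | ant1:(0,2)->S->(1,2) | ant2:(1,3)->W->(1,2)
  grid max=5 at (1,2)
Final grid:
  0 0 2 0 0
  0 0 5 0 0
  0 0 0 0 0
  0 0 0 0 0
Max pheromone 5 at (1,2)

Answer: (1,2)=5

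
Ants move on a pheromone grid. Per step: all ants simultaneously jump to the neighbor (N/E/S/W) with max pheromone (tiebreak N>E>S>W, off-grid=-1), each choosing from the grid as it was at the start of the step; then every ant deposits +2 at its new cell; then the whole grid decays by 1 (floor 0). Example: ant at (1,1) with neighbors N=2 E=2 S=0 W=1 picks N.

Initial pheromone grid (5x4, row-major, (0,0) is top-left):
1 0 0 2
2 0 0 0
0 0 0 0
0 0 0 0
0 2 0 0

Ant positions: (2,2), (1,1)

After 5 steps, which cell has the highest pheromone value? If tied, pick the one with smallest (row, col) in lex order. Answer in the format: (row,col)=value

Step 1: ant0:(2,2)->N->(1,2) | ant1:(1,1)->W->(1,0)
  grid max=3 at (1,0)
Step 2: ant0:(1,2)->N->(0,2) | ant1:(1,0)->N->(0,0)
  grid max=2 at (1,0)
Step 3: ant0:(0,2)->E->(0,3) | ant1:(0,0)->S->(1,0)
  grid max=3 at (1,0)
Step 4: ant0:(0,3)->S->(1,3) | ant1:(1,0)->N->(0,0)
  grid max=2 at (1,0)
Step 5: ant0:(1,3)->N->(0,3) | ant1:(0,0)->S->(1,0)
  grid max=3 at (1,0)
Final grid:
  0 0 0 1
  3 0 0 0
  0 0 0 0
  0 0 0 0
  0 0 0 0
Max pheromone 3 at (1,0)

Answer: (1,0)=3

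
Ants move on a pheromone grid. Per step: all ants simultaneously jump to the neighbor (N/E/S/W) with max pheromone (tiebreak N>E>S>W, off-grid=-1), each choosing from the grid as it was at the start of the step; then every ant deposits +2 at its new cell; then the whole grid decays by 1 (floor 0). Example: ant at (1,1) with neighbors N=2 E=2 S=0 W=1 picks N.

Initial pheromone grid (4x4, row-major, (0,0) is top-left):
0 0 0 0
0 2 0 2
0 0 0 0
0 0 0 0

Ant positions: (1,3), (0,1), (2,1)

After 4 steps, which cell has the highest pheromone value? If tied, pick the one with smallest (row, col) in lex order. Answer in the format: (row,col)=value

Answer: (1,1)=6

Derivation:
Step 1: ant0:(1,3)->N->(0,3) | ant1:(0,1)->S->(1,1) | ant2:(2,1)->N->(1,1)
  grid max=5 at (1,1)
Step 2: ant0:(0,3)->S->(1,3) | ant1:(1,1)->N->(0,1) | ant2:(1,1)->N->(0,1)
  grid max=4 at (1,1)
Step 3: ant0:(1,3)->N->(0,3) | ant1:(0,1)->S->(1,1) | ant2:(0,1)->S->(1,1)
  grid max=7 at (1,1)
Step 4: ant0:(0,3)->S->(1,3) | ant1:(1,1)->N->(0,1) | ant2:(1,1)->N->(0,1)
  grid max=6 at (1,1)
Final grid:
  0 5 0 0
  0 6 0 2
  0 0 0 0
  0 0 0 0
Max pheromone 6 at (1,1)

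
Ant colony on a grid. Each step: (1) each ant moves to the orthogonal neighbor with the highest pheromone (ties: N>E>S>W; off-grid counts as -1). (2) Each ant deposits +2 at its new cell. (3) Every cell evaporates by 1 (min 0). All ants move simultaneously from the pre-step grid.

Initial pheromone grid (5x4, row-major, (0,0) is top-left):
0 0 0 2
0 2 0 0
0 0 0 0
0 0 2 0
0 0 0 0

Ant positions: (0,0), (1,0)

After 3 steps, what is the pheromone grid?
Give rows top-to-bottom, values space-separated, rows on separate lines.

After step 1: ants at (0,1),(1,1)
  0 1 0 1
  0 3 0 0
  0 0 0 0
  0 0 1 0
  0 0 0 0
After step 2: ants at (1,1),(0,1)
  0 2 0 0
  0 4 0 0
  0 0 0 0
  0 0 0 0
  0 0 0 0
After step 3: ants at (0,1),(1,1)
  0 3 0 0
  0 5 0 0
  0 0 0 0
  0 0 0 0
  0 0 0 0

0 3 0 0
0 5 0 0
0 0 0 0
0 0 0 0
0 0 0 0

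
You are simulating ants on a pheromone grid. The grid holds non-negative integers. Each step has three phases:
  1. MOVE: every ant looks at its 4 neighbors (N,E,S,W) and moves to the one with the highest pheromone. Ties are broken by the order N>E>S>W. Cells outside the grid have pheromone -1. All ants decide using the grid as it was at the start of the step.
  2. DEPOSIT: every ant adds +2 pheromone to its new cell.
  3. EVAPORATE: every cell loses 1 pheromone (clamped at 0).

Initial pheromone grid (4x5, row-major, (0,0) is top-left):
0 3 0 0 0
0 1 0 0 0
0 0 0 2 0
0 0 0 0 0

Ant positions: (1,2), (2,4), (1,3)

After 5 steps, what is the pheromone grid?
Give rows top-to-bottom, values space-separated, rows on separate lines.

After step 1: ants at (1,1),(2,3),(2,3)
  0 2 0 0 0
  0 2 0 0 0
  0 0 0 5 0
  0 0 0 0 0
After step 2: ants at (0,1),(1,3),(1,3)
  0 3 0 0 0
  0 1 0 3 0
  0 0 0 4 0
  0 0 0 0 0
After step 3: ants at (1,1),(2,3),(2,3)
  0 2 0 0 0
  0 2 0 2 0
  0 0 0 7 0
  0 0 0 0 0
After step 4: ants at (0,1),(1,3),(1,3)
  0 3 0 0 0
  0 1 0 5 0
  0 0 0 6 0
  0 0 0 0 0
After step 5: ants at (1,1),(2,3),(2,3)
  0 2 0 0 0
  0 2 0 4 0
  0 0 0 9 0
  0 0 0 0 0

0 2 0 0 0
0 2 0 4 0
0 0 0 9 0
0 0 0 0 0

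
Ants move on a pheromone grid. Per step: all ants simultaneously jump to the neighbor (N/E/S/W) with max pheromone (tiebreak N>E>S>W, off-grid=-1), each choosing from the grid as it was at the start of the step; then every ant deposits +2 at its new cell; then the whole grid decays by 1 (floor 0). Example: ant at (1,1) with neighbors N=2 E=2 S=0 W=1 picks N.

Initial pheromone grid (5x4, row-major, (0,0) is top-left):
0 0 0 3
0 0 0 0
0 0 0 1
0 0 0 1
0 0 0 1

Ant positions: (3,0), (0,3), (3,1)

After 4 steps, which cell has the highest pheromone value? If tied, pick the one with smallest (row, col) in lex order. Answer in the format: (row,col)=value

Step 1: ant0:(3,0)->N->(2,0) | ant1:(0,3)->S->(1,3) | ant2:(3,1)->N->(2,1)
  grid max=2 at (0,3)
Step 2: ant0:(2,0)->E->(2,1) | ant1:(1,3)->N->(0,3) | ant2:(2,1)->W->(2,0)
  grid max=3 at (0,3)
Step 3: ant0:(2,1)->W->(2,0) | ant1:(0,3)->S->(1,3) | ant2:(2,0)->E->(2,1)
  grid max=3 at (2,0)
Step 4: ant0:(2,0)->E->(2,1) | ant1:(1,3)->N->(0,3) | ant2:(2,1)->W->(2,0)
  grid max=4 at (2,0)
Final grid:
  0 0 0 3
  0 0 0 0
  4 4 0 0
  0 0 0 0
  0 0 0 0
Max pheromone 4 at (2,0)

Answer: (2,0)=4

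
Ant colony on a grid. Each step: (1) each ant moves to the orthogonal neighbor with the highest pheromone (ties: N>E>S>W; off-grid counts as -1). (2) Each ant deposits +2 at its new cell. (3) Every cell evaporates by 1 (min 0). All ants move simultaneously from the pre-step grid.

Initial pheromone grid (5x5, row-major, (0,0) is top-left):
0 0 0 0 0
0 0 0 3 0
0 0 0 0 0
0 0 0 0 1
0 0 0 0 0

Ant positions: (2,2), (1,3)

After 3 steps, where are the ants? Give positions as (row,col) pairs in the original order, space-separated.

Step 1: ant0:(2,2)->N->(1,2) | ant1:(1,3)->N->(0,3)
  grid max=2 at (1,3)
Step 2: ant0:(1,2)->E->(1,3) | ant1:(0,3)->S->(1,3)
  grid max=5 at (1,3)
Step 3: ant0:(1,3)->N->(0,3) | ant1:(1,3)->N->(0,3)
  grid max=4 at (1,3)

(0,3) (0,3)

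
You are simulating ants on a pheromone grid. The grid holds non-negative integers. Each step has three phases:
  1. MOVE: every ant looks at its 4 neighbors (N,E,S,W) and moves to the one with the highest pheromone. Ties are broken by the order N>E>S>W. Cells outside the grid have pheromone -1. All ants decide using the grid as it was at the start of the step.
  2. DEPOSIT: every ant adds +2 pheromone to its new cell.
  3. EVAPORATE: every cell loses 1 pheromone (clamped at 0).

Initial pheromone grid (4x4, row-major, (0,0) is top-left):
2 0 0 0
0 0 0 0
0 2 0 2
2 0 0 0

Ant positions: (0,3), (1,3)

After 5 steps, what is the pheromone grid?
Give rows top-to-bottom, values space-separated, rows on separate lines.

After step 1: ants at (1,3),(2,3)
  1 0 0 0
  0 0 0 1
  0 1 0 3
  1 0 0 0
After step 2: ants at (2,3),(1,3)
  0 0 0 0
  0 0 0 2
  0 0 0 4
  0 0 0 0
After step 3: ants at (1,3),(2,3)
  0 0 0 0
  0 0 0 3
  0 0 0 5
  0 0 0 0
After step 4: ants at (2,3),(1,3)
  0 0 0 0
  0 0 0 4
  0 0 0 6
  0 0 0 0
After step 5: ants at (1,3),(2,3)
  0 0 0 0
  0 0 0 5
  0 0 0 7
  0 0 0 0

0 0 0 0
0 0 0 5
0 0 0 7
0 0 0 0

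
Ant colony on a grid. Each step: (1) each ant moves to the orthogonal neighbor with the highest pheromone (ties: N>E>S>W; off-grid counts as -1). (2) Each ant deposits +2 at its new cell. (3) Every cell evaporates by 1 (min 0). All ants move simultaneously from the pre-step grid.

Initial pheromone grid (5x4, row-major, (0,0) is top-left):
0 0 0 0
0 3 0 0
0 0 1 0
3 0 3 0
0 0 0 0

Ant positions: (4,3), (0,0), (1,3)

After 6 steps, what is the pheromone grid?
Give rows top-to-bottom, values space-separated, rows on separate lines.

After step 1: ants at (3,3),(0,1),(0,3)
  0 1 0 1
  0 2 0 0
  0 0 0 0
  2 0 2 1
  0 0 0 0
After step 2: ants at (3,2),(1,1),(1,3)
  0 0 0 0
  0 3 0 1
  0 0 0 0
  1 0 3 0
  0 0 0 0
After step 3: ants at (2,2),(0,1),(0,3)
  0 1 0 1
  0 2 0 0
  0 0 1 0
  0 0 2 0
  0 0 0 0
After step 4: ants at (3,2),(1,1),(1,3)
  0 0 0 0
  0 3 0 1
  0 0 0 0
  0 0 3 0
  0 0 0 0
After step 5: ants at (2,2),(0,1),(0,3)
  0 1 0 1
  0 2 0 0
  0 0 1 0
  0 0 2 0
  0 0 0 0
After step 6: ants at (3,2),(1,1),(1,3)
  0 0 0 0
  0 3 0 1
  0 0 0 0
  0 0 3 0
  0 0 0 0

0 0 0 0
0 3 0 1
0 0 0 0
0 0 3 0
0 0 0 0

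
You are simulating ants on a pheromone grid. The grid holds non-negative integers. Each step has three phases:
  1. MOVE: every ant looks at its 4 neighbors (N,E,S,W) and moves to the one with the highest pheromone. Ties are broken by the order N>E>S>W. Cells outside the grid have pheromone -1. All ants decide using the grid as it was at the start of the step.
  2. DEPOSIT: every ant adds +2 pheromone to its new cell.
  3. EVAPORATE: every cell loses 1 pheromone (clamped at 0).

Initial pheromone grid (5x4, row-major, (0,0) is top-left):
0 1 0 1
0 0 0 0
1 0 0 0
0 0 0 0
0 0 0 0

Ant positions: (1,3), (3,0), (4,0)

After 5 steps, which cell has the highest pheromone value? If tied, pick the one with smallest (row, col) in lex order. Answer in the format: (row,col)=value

Answer: (2,0)=6

Derivation:
Step 1: ant0:(1,3)->N->(0,3) | ant1:(3,0)->N->(2,0) | ant2:(4,0)->N->(3,0)
  grid max=2 at (0,3)
Step 2: ant0:(0,3)->S->(1,3) | ant1:(2,0)->S->(3,0) | ant2:(3,0)->N->(2,0)
  grid max=3 at (2,0)
Step 3: ant0:(1,3)->N->(0,3) | ant1:(3,0)->N->(2,0) | ant2:(2,0)->S->(3,0)
  grid max=4 at (2,0)
Step 4: ant0:(0,3)->S->(1,3) | ant1:(2,0)->S->(3,0) | ant2:(3,0)->N->(2,0)
  grid max=5 at (2,0)
Step 5: ant0:(1,3)->N->(0,3) | ant1:(3,0)->N->(2,0) | ant2:(2,0)->S->(3,0)
  grid max=6 at (2,0)
Final grid:
  0 0 0 2
  0 0 0 0
  6 0 0 0
  5 0 0 0
  0 0 0 0
Max pheromone 6 at (2,0)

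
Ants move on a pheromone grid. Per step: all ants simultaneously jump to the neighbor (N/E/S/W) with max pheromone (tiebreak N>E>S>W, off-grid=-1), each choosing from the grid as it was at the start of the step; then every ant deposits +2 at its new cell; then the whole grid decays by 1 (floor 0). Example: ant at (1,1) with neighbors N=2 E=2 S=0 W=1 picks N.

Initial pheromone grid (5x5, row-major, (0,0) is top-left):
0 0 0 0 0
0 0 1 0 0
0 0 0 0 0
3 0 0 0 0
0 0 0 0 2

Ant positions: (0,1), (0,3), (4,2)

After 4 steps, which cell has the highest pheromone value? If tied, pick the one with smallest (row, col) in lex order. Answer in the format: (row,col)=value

Step 1: ant0:(0,1)->E->(0,2) | ant1:(0,3)->E->(0,4) | ant2:(4,2)->N->(3,2)
  grid max=2 at (3,0)
Step 2: ant0:(0,2)->E->(0,3) | ant1:(0,4)->S->(1,4) | ant2:(3,2)->N->(2,2)
  grid max=1 at (0,3)
Step 3: ant0:(0,3)->E->(0,4) | ant1:(1,4)->N->(0,4) | ant2:(2,2)->N->(1,2)
  grid max=3 at (0,4)
Step 4: ant0:(0,4)->S->(1,4) | ant1:(0,4)->S->(1,4) | ant2:(1,2)->N->(0,2)
  grid max=3 at (1,4)
Final grid:
  0 0 1 0 2
  0 0 0 0 3
  0 0 0 0 0
  0 0 0 0 0
  0 0 0 0 0
Max pheromone 3 at (1,4)

Answer: (1,4)=3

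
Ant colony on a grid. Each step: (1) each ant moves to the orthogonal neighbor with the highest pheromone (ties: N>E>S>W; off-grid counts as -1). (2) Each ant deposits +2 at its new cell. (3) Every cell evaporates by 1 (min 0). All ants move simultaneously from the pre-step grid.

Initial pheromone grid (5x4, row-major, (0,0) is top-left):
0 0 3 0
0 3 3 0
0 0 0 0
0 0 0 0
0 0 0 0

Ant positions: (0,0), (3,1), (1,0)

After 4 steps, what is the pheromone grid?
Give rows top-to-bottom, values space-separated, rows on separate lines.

After step 1: ants at (0,1),(2,1),(1,1)
  0 1 2 0
  0 4 2 0
  0 1 0 0
  0 0 0 0
  0 0 0 0
After step 2: ants at (1,1),(1,1),(1,2)
  0 0 1 0
  0 7 3 0
  0 0 0 0
  0 0 0 0
  0 0 0 0
After step 3: ants at (1,2),(1,2),(1,1)
  0 0 0 0
  0 8 6 0
  0 0 0 0
  0 0 0 0
  0 0 0 0
After step 4: ants at (1,1),(1,1),(1,2)
  0 0 0 0
  0 11 7 0
  0 0 0 0
  0 0 0 0
  0 0 0 0

0 0 0 0
0 11 7 0
0 0 0 0
0 0 0 0
0 0 0 0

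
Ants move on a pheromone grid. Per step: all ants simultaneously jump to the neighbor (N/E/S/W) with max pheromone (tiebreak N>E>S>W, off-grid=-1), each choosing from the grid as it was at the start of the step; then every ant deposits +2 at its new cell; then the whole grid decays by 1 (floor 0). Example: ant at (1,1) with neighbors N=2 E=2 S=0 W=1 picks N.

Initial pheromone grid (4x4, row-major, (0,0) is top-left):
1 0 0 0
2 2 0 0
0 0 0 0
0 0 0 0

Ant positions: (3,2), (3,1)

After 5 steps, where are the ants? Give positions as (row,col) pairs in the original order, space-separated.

Step 1: ant0:(3,2)->N->(2,2) | ant1:(3,1)->N->(2,1)
  grid max=1 at (1,0)
Step 2: ant0:(2,2)->W->(2,1) | ant1:(2,1)->N->(1,1)
  grid max=2 at (1,1)
Step 3: ant0:(2,1)->N->(1,1) | ant1:(1,1)->S->(2,1)
  grid max=3 at (1,1)
Step 4: ant0:(1,1)->S->(2,1) | ant1:(2,1)->N->(1,1)
  grid max=4 at (1,1)
Step 5: ant0:(2,1)->N->(1,1) | ant1:(1,1)->S->(2,1)
  grid max=5 at (1,1)

(1,1) (2,1)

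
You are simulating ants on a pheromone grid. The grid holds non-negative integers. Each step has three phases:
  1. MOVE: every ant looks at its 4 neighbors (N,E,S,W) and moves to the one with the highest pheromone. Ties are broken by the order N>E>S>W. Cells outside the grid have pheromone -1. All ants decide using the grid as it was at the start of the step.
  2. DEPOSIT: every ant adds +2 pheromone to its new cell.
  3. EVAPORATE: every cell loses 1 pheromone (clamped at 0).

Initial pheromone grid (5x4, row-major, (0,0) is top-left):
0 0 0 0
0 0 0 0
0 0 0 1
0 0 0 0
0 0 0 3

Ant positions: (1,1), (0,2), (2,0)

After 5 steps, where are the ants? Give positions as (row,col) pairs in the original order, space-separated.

Step 1: ant0:(1,1)->N->(0,1) | ant1:(0,2)->E->(0,3) | ant2:(2,0)->N->(1,0)
  grid max=2 at (4,3)
Step 2: ant0:(0,1)->E->(0,2) | ant1:(0,3)->S->(1,3) | ant2:(1,0)->N->(0,0)
  grid max=1 at (0,0)
Step 3: ant0:(0,2)->E->(0,3) | ant1:(1,3)->N->(0,3) | ant2:(0,0)->E->(0,1)
  grid max=3 at (0,3)
Step 4: ant0:(0,3)->S->(1,3) | ant1:(0,3)->S->(1,3) | ant2:(0,1)->E->(0,2)
  grid max=3 at (1,3)
Step 5: ant0:(1,3)->N->(0,3) | ant1:(1,3)->N->(0,3) | ant2:(0,2)->E->(0,3)
  grid max=7 at (0,3)

(0,3) (0,3) (0,3)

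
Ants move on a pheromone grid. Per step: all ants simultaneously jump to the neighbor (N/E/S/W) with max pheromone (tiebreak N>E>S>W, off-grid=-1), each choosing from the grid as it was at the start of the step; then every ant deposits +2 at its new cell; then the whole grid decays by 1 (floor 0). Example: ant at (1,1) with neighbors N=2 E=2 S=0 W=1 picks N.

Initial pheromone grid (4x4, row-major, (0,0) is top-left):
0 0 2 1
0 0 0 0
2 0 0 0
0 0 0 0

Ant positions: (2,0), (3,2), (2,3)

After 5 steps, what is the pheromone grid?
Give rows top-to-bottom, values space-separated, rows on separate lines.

After step 1: ants at (1,0),(2,2),(1,3)
  0 0 1 0
  1 0 0 1
  1 0 1 0
  0 0 0 0
After step 2: ants at (2,0),(1,2),(0,3)
  0 0 0 1
  0 0 1 0
  2 0 0 0
  0 0 0 0
After step 3: ants at (1,0),(0,2),(1,3)
  0 0 1 0
  1 0 0 1
  1 0 0 0
  0 0 0 0
After step 4: ants at (2,0),(0,3),(0,3)
  0 0 0 3
  0 0 0 0
  2 0 0 0
  0 0 0 0
After step 5: ants at (1,0),(1,3),(1,3)
  0 0 0 2
  1 0 0 3
  1 0 0 0
  0 0 0 0

0 0 0 2
1 0 0 3
1 0 0 0
0 0 0 0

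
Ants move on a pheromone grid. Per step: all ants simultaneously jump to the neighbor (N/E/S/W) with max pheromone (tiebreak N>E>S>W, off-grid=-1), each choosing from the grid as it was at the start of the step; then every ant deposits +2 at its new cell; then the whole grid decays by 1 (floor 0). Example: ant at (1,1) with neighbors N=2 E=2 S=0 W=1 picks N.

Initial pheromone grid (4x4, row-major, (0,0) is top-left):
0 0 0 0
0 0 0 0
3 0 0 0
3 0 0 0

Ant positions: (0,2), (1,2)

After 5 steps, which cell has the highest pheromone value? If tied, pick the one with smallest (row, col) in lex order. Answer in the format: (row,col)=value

Step 1: ant0:(0,2)->E->(0,3) | ant1:(1,2)->N->(0,2)
  grid max=2 at (2,0)
Step 2: ant0:(0,3)->W->(0,2) | ant1:(0,2)->E->(0,3)
  grid max=2 at (0,2)
Step 3: ant0:(0,2)->E->(0,3) | ant1:(0,3)->W->(0,2)
  grid max=3 at (0,2)
Step 4: ant0:(0,3)->W->(0,2) | ant1:(0,2)->E->(0,3)
  grid max=4 at (0,2)
Step 5: ant0:(0,2)->E->(0,3) | ant1:(0,3)->W->(0,2)
  grid max=5 at (0,2)
Final grid:
  0 0 5 5
  0 0 0 0
  0 0 0 0
  0 0 0 0
Max pheromone 5 at (0,2)

Answer: (0,2)=5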